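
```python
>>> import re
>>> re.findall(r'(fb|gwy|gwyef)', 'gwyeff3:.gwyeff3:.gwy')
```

['gwy', 'gwy', 'gwy']

Alternation isn't longest-match — the leftmost alternative that fits at this position is chosen.
Matches: at [0:3] match 'gwy', group 1 = 'gwy'; at [9:12] match 'gwy', group 1 = 'gwy'; at [18:21] match 'gwy', group 1 = 'gwy'.
With a single group, `findall` returns only what that group captured — 3 items.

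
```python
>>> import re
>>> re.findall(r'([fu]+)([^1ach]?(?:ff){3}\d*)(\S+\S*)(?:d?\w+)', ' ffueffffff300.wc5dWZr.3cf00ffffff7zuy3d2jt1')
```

The pattern matches one or more of one of [fu] (captured); then optionally any character except [1ach], then the literal 'ff' repeated 3 times, then zero or more of a digit (captured); then one or more of a non-whitespace character, then zero or more of a non-whitespace character (captured); then optionally the literal 'd', then one or more of a word character (non-capturing group).
With 3 capturing groups, `findall` returns a 3-tuple per match.

[('ffu', 'effffff300', '.wc5dWZr.3cf00ffffff7zuy3d2jt')]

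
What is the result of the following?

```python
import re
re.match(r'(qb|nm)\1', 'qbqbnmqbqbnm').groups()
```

After group 1 captures some text, `\1` only succeeds where that same text appears again.
`re.match` won't scan ahead — the pattern has to work from the very first character.
The match spans [0:4] → 'qbqb'.
Captured: group 1 = 'qb'.

('qb',)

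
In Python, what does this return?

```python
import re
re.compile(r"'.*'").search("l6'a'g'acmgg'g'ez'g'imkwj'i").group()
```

"'a'g'acmgg'g'ez'g'imkwj'"

`search` walks the string left to right and returns the first match it finds.
The match spans [2:26] → "'a'g'acmgg'g'ez'g'imkwj'".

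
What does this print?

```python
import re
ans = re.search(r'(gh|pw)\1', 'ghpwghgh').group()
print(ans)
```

ghgh

The backreference `\1` re-matches whatever the first group consumed, character for character.
`re.search` tries every starting position until one works.
The match spans [4:8] → 'ghgh'.
Captured: group 1 = 'gh'.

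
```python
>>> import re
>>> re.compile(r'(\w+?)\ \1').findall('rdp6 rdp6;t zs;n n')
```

['rdp6', 'n']

The backreference `\1` re-matches whatever the first group consumed, character for character.
Scanning left to right: at [0:9] match 'rdp6 rdp6', group 1 = 'rdp6'; at [15:18] match 'n n', group 1 = 'n'.
`findall` collects group 1 from each match (2 total).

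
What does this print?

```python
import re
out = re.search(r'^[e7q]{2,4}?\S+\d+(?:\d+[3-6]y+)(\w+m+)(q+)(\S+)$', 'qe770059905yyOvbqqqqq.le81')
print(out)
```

Here nothing in the string fits, so the call returns None.

None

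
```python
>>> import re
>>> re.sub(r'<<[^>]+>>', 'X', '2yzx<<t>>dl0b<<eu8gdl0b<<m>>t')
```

'2yzxXdl0bXt'

Every occurrence is swapped for 'X'.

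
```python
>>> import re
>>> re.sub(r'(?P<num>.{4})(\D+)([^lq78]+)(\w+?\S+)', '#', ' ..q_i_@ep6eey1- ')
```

Pattern: exactly 4 of any character (captured as 'num'); then one or more of a non-digit (captured); then one or more of any character except [lq78] (captured); then one or more of a word character (lazy), then one or more of a non-whitespace character (captured).
Matches: at [0:16] → ' ..q_i_@ep6eey1-'.
`sub` substitutes '#' at each match site.

'# '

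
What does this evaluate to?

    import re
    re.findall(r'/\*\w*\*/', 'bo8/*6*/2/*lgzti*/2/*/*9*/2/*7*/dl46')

['/*6*/', '/*lgzti*/', '/*9*/', '/*7*/']

Since nothing is captured, `findall` lists the 4 matched substrings directly.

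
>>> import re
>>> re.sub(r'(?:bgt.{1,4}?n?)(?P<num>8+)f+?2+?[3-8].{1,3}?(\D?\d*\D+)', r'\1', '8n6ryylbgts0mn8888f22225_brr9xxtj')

'8n6ryyl88889xxtj'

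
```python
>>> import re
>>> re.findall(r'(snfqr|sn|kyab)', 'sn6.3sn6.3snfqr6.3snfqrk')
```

The regex engine tests alternatives in the order written; an earlier branch that matches wins even if a later one would match more.
Matches: at [0:2] match 'sn', group 1 = 'sn'; at [5:7] match 'sn', group 1 = 'sn'; at [10:15] match 'snfqr', group 1 = 'snfqr'; at [18:23] match 'snfqr', group 1 = 'snfqr'.
One capturing group, so `findall` returns just the captured substring from each match — 4 in all.

['sn', 'sn', 'snfqr', 'snfqr']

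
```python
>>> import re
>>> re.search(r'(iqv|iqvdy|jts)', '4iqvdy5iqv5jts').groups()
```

The match spans [1:4] → 'iqv'.
Captured: group 1 = 'iqv'.

('iqv',)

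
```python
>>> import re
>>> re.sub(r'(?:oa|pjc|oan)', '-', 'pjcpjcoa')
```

'---'

Every occurrence is swapped for '-'.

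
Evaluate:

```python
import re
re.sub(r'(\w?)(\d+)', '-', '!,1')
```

This matches optionally a word character (captured); then one or more of a digit (captured).
Every occurrence is swapped for '-'.

'!,-'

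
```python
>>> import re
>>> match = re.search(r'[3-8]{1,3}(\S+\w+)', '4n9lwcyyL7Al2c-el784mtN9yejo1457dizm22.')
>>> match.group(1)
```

Pattern: 1 to 3 of a character in [3-8]; then one or more of a non-whitespace character, then one or more of a word character (captured).
`re.search` scans for the first position where the pattern succeeds.
The match spans [0:38] → '4n9lwcyyL7Al2c-el784mtN9yejo1457dizm22'.
Captured: group 1 = 'n9lwcyyL7Al2c-el784mtN9yejo1457dizm22'.

'n9lwcyyL7Al2c-el784mtN9yejo1457dizm22'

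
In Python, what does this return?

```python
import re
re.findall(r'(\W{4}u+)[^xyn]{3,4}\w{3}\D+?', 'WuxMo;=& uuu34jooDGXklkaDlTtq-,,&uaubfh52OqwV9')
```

[';=& uuu', '-,,&u']

Pattern: exactly 4 of a non-word character, then one or more of a literal 'u' (captured); then 3 to 4 of any character except [xyn], then exactly 3 of a word character; then one or more of a non-digit (lazy).
With the lazy modifier that quantifier settles for the fewest repetitions that let the rest of the pattern succeed (the atoms after it are unaffected and can still be greedy).
Matches: at [5:20] match ';=& uuu34jooDGX', group 1 = ';=& uuu'; at [29:42] match '-,,&uaubfh52O', group 1 = '-,,&u'.
Because there's exactly one group, `findall` drops the full match and keeps group 1 from each hit.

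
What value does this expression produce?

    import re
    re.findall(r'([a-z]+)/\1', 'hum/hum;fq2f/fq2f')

After group 1 captures some text, `\1` only succeeds where that same text appears again.
Because there's exactly one group, `findall` drops the full match and keeps group 1 from each hit.

['hum', 'f']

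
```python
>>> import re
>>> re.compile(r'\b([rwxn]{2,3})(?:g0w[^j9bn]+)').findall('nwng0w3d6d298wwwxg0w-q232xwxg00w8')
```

This matches a word boundary (`\b`, zero-width); then 2 to 3 of one of [rwxn] (captured); then the literal 'g0w', then one or more of any character except [j9bn] (non-capturing group).
One capturing group, so `findall` returns just the captured substring from the one match — 1 in all.

['nwn']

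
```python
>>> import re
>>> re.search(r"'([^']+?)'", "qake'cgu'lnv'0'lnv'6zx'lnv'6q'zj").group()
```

`re.search` tries every starting position until one works.
The match spans [4:9] → "'cgu'".
Captured: group 1 = 'cgu'.

"'cgu'"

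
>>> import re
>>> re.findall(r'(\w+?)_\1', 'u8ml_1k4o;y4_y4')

['y4']

The backreference `\1` re-matches whatever the first group consumed, character for character.
`findall` collects group 1 from the one match (1 total).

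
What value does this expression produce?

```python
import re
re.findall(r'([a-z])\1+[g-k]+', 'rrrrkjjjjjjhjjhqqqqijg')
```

`\1` is not a pattern — it's the concrete string captured by group 1, re-applied verbatim.
With a single group, `findall` returns only what that group captured — 2 items.

['r', 'q']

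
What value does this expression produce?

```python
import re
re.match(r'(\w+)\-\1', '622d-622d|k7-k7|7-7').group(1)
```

'622d'

The match spans [0:9] → '622d-622d'.
Captured: group 1 = '622d'.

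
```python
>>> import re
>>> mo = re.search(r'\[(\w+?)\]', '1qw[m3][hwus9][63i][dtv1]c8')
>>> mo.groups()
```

('m3',)

Unlike `match`, `search` isn't anchored — it looks for the pattern anywhere in the string.
The match spans [3:7] → '[m3]'.
Captured: group 1 = 'm3'.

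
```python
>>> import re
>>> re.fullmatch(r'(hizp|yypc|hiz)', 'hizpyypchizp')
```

`fullmatch` succeeds only if the pattern covers the string from start to end.
Here the string isn't matched end-to-end, so the call returns None.

None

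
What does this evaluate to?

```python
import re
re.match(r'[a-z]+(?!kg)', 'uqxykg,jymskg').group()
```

`re.match` won't scan ahead — the pattern has to work from the very first character.
The match spans [0:6] → 'uqxykg'.

'uqxykg'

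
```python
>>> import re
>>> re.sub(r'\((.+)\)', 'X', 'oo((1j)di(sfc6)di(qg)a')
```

'ooXa'

Each match is replaced by 'X'.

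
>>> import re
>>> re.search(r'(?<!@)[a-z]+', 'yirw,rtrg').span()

(0, 4)

A negative assertion filters positions out without eating any characters.
Unlike `match`, `search` isn't anchored — it looks for the pattern anywhere in the string.
The match spans [0:4] → 'yirw'.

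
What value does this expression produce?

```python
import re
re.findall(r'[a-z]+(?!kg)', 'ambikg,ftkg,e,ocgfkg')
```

['ambikg', 'ftkg', 'e', 'ocgfkg']

The negative lookahead/lookbehind blocks any match where the forbidden context is present.
Scanning left to right: at [0:6] → 'ambikg'; at [7:11] → 'ftkg'; at [12:13] → 'e'; at [14:20] → 'ocgfkg'.
No capturing groups, so `findall` returns the 4 full match strings.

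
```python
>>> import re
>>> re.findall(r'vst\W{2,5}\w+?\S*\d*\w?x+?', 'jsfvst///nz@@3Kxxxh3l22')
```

['vst///nz@@3Kxxx']

This matches the literal 'vst', then 2 to 5 of a non-word character; then one or more of a word character (lazy); then zero or more of a non-whitespace character, then zero or more of a digit; then optionally a word character, then one or more of a literal 'x' (lazy).
With no groups in the pattern, `findall` gives back each whole match — 1 here.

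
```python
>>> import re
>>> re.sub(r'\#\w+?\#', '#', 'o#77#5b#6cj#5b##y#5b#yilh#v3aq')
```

'o#5b#5b##5b#v3aq'

Matches: at [1:5] → '#77#'; at [7:12] → '#6cj#'; at [15:18] → '#y#'; at [20:26] → '#yilh#'.
Every occurrence is swapped for '#'.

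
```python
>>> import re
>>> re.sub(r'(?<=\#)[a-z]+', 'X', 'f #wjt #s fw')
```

'f #X #X fw'

Because the assertion is zero-width, the text it checks is not consumed and won't appear in the result.
Matches: at [3:6] → 'wjt'; at [8:9] → 's'.
`sub` substitutes 'X' at each match site.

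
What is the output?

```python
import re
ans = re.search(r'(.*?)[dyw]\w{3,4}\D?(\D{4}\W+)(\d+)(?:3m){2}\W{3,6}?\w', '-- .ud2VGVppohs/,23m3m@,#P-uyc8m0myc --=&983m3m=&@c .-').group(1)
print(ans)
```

-- .u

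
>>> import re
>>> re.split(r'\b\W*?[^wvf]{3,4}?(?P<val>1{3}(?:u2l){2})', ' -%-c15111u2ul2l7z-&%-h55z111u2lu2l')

This matches a word boundary (`\b`, zero-width); then zero or more of a non-word character (lazy), then 3 to 4 of any character except [wvf] (lazy); then exactly 3 of a literal '1', then the literal 'u2l' repeated 2 times (captured as 'val').
Matches to split on: at [18:35] → '-&%-h55z111u2lu2l'.
`re.split` interleaves the captured-group text with the surrounding fragments.

[' -%-c15111u2ul2l7z', '111u2lu2l', '']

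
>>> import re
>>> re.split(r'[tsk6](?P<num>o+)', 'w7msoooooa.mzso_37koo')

['w7m', 'ooooo', 'a.mz', 'o', '_37', 'oo', '']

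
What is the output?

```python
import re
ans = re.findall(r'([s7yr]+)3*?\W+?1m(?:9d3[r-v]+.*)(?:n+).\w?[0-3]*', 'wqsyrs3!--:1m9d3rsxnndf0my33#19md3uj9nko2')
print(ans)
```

['syrs']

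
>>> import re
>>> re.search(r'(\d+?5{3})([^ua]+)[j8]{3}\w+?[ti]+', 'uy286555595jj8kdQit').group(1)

'286555'

This matches one or more of a digit (lazy), then exactly 3 of the literal '5' (captured); then one or more of any character except [ua] (captured); then exactly 3 of one of [j8], then one or more of a word character (lazy), then one or more of one of [ti].
Because the quantifier is non-greedy, it stops expanding at the earliest point where the rest of the pattern can succeed.
`search` walks the string left to right and returns the first match it finds.
The match spans [2:19] → '286555595jj8kdQit'.
Captured: group 1 = '286555', group 2 = '595'.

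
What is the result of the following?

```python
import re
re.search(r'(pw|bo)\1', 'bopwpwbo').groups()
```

('pw',)

The match spans [2:6] → 'pwpw'.
Captured: group 1 = 'pw'.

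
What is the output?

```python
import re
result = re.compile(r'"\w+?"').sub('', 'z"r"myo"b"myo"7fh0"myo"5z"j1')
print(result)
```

zmyomyomyoj1

Every occurrence is swapped for ''.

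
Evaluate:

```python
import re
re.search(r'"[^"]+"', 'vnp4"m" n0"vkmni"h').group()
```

'"m"'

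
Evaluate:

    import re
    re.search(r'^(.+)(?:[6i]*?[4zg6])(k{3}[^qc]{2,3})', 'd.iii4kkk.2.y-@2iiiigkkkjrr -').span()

(0, 27)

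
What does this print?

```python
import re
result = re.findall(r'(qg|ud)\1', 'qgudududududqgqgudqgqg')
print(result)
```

['ud', 'ud', 'qg', 'qg']

`\1` has to match the exact text group 1 already captured.
Walking the string: at [2:6] match 'udud', group 1 = 'ud'; at [6:10] match 'udud', group 1 = 'ud'; at [12:16] match 'qgqg', group 1 = 'qg'; at [18:22] match 'qgqg', group 1 = 'qg'.
One capturing group, so `findall` returns just the captured substring from each match — 4 in all.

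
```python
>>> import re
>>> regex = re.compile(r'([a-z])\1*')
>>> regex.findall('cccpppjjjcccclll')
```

['c', 'p', 'j', 'c', 'l']

`\1` is not a pattern — it's the concrete string captured by group 1, re-applied verbatim.
With a single group, `findall` returns only what that group captured — 5 items.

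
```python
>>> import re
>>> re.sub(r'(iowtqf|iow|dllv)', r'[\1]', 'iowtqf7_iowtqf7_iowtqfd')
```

'[iowtqf]7_[iowtqf]7_[iowtqf]d'

The regex engine tests alternatives in the order written; an earlier branch that matches wins even if a later one would match more.
Matches: at [0:6] → 'iowtqf'; at [8:14] → 'iowtqf'; at [16:22] → 'iowtqf'.
Each match is replaced using the text its own group 1 captured.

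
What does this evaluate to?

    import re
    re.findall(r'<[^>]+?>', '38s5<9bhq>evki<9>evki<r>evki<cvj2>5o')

['<9bhq>', '<9>', '<r>', '<cvj2>']

Walking the string: at [4:10] → '<9bhq>'; at [14:17] → '<9>'; at [21:24] → '<r>'; at [28:34] → '<cvj2>'.
With no groups in the pattern, `findall` gives back each whole match — 4 here.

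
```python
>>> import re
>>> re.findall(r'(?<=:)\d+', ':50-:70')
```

Lookahead/lookbehind check context without consuming it, so the matched span excludes the asserted characters.
Since nothing is captured, `findall` lists the 2 matched substrings directly.

['50', '70']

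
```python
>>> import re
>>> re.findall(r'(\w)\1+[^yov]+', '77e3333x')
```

['7']

`\1` is not a pattern — it's the concrete string captured by group 1, re-applied verbatim.
One capturing group, so `findall` returns just the captured substring from the one match — 1 in all.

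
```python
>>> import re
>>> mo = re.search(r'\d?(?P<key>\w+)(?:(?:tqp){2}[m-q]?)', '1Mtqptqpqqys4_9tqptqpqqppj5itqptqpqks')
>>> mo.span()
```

(0, 35)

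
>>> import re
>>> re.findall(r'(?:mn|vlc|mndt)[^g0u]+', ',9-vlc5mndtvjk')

['vlc5mndtvjk']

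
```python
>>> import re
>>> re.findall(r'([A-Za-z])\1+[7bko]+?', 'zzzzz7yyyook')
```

['z', 'y']

`\1` is not a pattern — it's the concrete string captured by group 1, re-applied verbatim.
Matches: at [0:6] match 'zzzzz7', group 1 = 'z'; at [6:10] match 'yyyo', group 1 = 'y'.
`findall` collects group 1 from each match (2 total).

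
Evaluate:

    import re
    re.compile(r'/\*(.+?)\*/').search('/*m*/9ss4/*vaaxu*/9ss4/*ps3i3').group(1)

'm'

The match spans [0:5] → '/*m*/'.
Captured: group 1 = 'm'.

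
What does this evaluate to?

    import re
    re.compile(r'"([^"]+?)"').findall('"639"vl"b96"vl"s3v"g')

['639', 'b96', 's3v']

Matches: at [0:5] match '"639"', group 1 = '639'; at [7:12] match '"b96"', group 1 = 'b96'; at [14:19] match '"s3v"', group 1 = 's3v'.
`findall` collects group 1 from each match (3 total).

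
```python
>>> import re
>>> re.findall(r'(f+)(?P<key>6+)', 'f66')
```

[('f', '66')]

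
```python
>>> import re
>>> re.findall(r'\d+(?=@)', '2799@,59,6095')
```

Lookahead/lookbehind check context without consuming it, so the matched span excludes the asserted characters.
Scanning left to right: at [0:4] → '2799'.
`findall` yields the raw match text (1 of them) because the pattern has no groups.

['2799']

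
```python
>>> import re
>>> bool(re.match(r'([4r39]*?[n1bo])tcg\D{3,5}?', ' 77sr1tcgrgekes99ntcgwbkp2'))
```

Pattern: zero or more of one of [4r39] (lazy), then one of [n1bo] (captured); then the literal 'tcg', then 3 to 5 of a non-digit (lazy).
`match` is anchored at position 0; if the pattern doesn't fit there, it returns None.
Here the pattern fails at index 0, so the call returns None, and `bool(None)` is False.

False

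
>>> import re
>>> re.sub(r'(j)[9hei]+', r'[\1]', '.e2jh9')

'.e2[j]'

Pattern: a literal 'j' (captured); then one or more of one of [9hei].
Matches: at [3:6] → 'jh9'.
`\1` in the replacement pulls in group 1's text for each match.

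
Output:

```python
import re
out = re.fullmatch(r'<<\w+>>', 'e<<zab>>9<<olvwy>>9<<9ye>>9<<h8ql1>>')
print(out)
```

`fullmatch` succeeds only if the pattern covers the string from start to end.
Here the string isn't matched end-to-end, so the call returns None.

None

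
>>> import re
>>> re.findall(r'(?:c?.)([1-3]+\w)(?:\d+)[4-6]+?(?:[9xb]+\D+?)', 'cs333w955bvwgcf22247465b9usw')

['333w', '2224']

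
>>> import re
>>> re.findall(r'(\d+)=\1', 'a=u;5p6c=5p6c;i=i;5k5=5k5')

A backreference is literal: `\1` must see the identical characters the first group matched.
Scanning left to right: at [20:23] match '5=5', group 1 = '5'.
Because there's exactly one group, `findall` drops the full match and keeps group 1 from the one hit.

['5']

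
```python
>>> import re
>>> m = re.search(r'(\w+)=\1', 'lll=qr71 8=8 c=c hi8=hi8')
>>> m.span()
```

(9, 12)

`\1` is not a pattern — it's the concrete string captured by group 1, re-applied verbatim.
Unlike `match`, `search` isn't anchored — it looks for the pattern anywhere in the string.
The match spans [9:12] → '8=8'.
Captured: group 1 = '8'.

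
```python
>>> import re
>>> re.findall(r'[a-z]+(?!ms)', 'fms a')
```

`(?!…)`/`(?<!…)` only lets a position through if the neighbouring text does NOT match; no characters are consumed.
Since nothing is captured, `findall` lists the 2 matched substrings directly.

['fms', 'a']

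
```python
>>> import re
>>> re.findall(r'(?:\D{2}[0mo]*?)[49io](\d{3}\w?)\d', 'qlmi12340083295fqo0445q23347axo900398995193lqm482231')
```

Pattern: exactly 2 of a non-digit, then zero or more of one of [0mo] (lazy) (non-capturing group); then one of [49io]; then exactly 3 of a digit, then optionally a word character (captured); then a digit.
Walking the string: at [0:9] match 'qlmi12340', group 1 = '1234'; at [15:22] match 'fqo0445', group 1 = '044'; at [28:36] match 'axo90039', group 1 = '9003'; at [43:52] match 'lqm482231', group 1 = '8223'.
`findall` collects group 1 from each match (4 total).

['1234', '044', '9003', '8223']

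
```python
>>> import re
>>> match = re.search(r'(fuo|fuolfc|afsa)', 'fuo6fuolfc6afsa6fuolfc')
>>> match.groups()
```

('fuo',)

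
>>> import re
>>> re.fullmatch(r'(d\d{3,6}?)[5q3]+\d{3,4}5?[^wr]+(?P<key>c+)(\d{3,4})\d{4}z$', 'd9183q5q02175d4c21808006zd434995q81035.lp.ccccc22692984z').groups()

('d918', 'c', '2269')

The match spans [0:56] → 'd9183q5q02175d4c21808006zd434995q81035.lp.ccccc22692984z'.
Captured: group 1 = 'd918', group 2 = 'c', group 3 = '2269'.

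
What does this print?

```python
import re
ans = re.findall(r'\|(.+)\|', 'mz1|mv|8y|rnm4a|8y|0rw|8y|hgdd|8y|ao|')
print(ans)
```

Walking the string: at [3:37] match '|mv|8y|rnm4a|8y|0rw|8y|hgdd|8y|ao|', group 1 = 'mv|8y|rnm4a|8y|0rw|8y|hgdd|8y|ao'.
Because there's exactly one group, `findall` drops the full match and keeps group 1 from the one hit.

['mv|8y|rnm4a|8y|0rw|8y|hgdd|8y|ao']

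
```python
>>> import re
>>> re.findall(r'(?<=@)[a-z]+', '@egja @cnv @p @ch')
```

['egja', 'cnv', 'p', 'ch']

Lookahead/lookbehind check context without consuming it, so the matched span excludes the asserted characters.
Scanning left to right: at [1:5] → 'egja'; at [7:10] → 'cnv'; at [12:13] → 'p'; at [15:17] → 'ch'.
`findall` yields the raw match text (4 of them) because the pattern has no groups.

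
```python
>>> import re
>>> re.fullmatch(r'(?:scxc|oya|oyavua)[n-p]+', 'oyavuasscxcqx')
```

`re.fullmatch` is like wrapping the pattern in `^…$` (in single-line mode).
Here there's no way to consume every character, so the call returns None.

None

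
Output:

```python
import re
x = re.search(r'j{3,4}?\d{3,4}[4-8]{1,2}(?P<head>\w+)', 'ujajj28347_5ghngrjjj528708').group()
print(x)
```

jjj528708

Pattern: 3 to 4 of the literal 'j' (lazy), then 3 to 4 of a digit; then 1 to 2 of a character in [4-8]; then one or more of a word character (captured as 'head').
Unlike `match`, `search` isn't anchored — it looks for the pattern anywhere in the string.
The match spans [17:26] → 'jjj528708'.
Captured: group 1 = '08'.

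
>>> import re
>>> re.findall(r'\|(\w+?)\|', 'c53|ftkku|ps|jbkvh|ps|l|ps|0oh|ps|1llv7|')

Walking the string: at [3:10] match '|ftkku|', group 1 = 'ftkku'; at [12:19] match '|jbkvh|', group 1 = 'jbkvh'; at [21:24] match '|l|', group 1 = 'l'; at [26:31] match '|0oh|', group 1 = '0oh'; at [33:40] match '|1llv7|', group 1 = '1llv7'.
Because there's exactly one group, `findall` drops the full match and keeps group 1 from each hit.

['ftkku', 'jbkvh', 'l', '0oh', '1llv7']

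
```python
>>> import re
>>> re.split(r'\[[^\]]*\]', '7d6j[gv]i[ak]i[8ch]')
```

Splitting on the pattern gives 4 pieces.

['7d6j', 'i', 'i', '']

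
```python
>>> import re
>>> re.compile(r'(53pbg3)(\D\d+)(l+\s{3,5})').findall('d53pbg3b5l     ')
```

[('53pbg3', 'b5', 'l     ')]

The pattern matches the literal '53p', then the literal 'bg3' (captured); then a non-digit, then one or more of a digit (captured); then one or more of a literal 'l', then 3 to 5 of whitespace (captured).
Scanning left to right: at [1:15] match '53pbg3b5l     ', groups = ('53pbg3', 'b5', 'l     ').
Multiple groups make `findall` return tuples — one 3-tuple for the one match.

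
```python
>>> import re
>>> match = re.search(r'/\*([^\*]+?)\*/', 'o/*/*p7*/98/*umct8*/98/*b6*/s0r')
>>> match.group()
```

`re.search` scans for the first position where the pattern succeeds.
The match spans [3:9] → '/*p7*/'.
Captured: group 1 = 'p7'.

'/*p7*/'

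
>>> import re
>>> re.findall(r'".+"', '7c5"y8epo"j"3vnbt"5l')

['"y8epo"j"3vnbt"']

Since nothing is captured, `findall` lists the 1 matched substring directly.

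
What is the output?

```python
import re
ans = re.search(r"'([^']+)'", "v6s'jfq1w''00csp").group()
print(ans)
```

'jfq1w'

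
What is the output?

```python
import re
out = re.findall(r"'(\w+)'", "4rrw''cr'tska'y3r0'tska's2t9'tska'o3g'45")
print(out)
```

Walking the string: at [5:9] match "'cr'", group 1 = 'cr'; at [13:19] match "'y3r0'", group 1 = 'y3r0'; at [23:29] match "'s2t9'", group 1 = 's2t9'; at [33:38] match "'o3g'", group 1 = 'o3g'.
`findall` collects group 1 from each match (4 total).

['cr', 'y3r0', 's2t9', 'o3g']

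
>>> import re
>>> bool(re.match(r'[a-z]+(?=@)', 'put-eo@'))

The positive lookaround only admits positions where the adjacent text matches; those characters stay outside the span.
`match` is anchored at position 0; if the pattern doesn't fit there, it returns None.
Here the string doesn't start with a match, so the call returns None, and `bool(None)` is False.

False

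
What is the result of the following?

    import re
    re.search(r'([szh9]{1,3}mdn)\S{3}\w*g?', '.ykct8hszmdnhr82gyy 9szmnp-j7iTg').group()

'hszmdnhr82gyy'

This matches 1 to 3 of one of [szh9], then the literal 'mdn' (captured); then exactly 3 of a non-whitespace character, then zero or more of a word character, then optionally the literal 'g'.
`re.search` scans for the first position where the pattern succeeds.
The match spans [6:19] → 'hszmdnhr82gyy'.
Captured: group 1 = 'hszmdn'.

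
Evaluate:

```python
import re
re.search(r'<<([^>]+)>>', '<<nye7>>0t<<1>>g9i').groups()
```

Unlike `match`, `search` isn't anchored — it looks for the pattern anywhere in the string.
The match spans [0:8] → '<<nye7>>'.
Captured: group 1 = 'nye7'.

('nye7',)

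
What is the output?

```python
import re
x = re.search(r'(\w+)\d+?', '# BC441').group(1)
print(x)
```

The pattern matches one or more of a word character (captured); then one or more of a digit (lazy).
`search` walks the string left to right and returns the first match it finds.
The match spans [2:7] → 'BC441'.
Captured: group 1 = 'BC44'.

BC44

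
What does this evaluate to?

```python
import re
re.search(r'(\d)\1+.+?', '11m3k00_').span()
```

A backreference is literal: `\1` must see the identical characters the first group matched.
Unlike `match`, `search` isn't anchored — it looks for the pattern anywhere in the string.
The match spans [0:3] → '11m'.
Captured: group 1 = '1'.

(0, 3)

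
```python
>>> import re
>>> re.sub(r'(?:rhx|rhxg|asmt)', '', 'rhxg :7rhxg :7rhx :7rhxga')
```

Branches in `(...|...)` are attempted left-to-right; the first branch that allows the whole pattern to succeed is taken.
Matches: at [0:3] → 'rhx'; at [7:10] → 'rhx'; at [14:17] → 'rhx'; at [20:23] → 'rhx'.
Every occurrence is swapped for ''.

'g :7g :7 :7ga'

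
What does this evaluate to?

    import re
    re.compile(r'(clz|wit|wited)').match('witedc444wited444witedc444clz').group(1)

'wit'

The match spans [0:3] → 'wit'.
Captured: group 1 = 'wit'.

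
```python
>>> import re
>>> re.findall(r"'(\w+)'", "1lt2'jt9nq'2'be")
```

['jt9nq']

`findall` collects group 1 from the one match (1 total).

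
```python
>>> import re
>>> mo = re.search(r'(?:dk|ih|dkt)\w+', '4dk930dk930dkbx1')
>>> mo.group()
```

'dk930dk930dkbx1'

The match spans [1:16] → 'dk930dk930dkbx1'.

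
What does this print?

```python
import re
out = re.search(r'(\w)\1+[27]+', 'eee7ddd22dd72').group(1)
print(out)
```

e

After group 1 captures some text, `\1` only succeeds where that same text appears again.
`re.search` tries every starting position until one works.
The match spans [0:4] → 'eee7'.
Captured: group 1 = 'e'.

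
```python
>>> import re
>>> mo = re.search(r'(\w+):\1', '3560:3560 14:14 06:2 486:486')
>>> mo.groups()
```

('3560',)

`\1` has to match the exact text group 1 already captured.
`search` walks the string left to right and returns the first match it finds.
The match spans [0:9] → '3560:3560'.
Captured: group 1 = '3560'.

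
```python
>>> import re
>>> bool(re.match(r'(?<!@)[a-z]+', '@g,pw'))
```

The negative lookaround is zero-width — it rules out positions where the adjacent text would match, without consuming anything.
With `match`, the pattern is implicitly anchored at the beginning.
Here the string doesn't start with a match, so the call returns None, and `bool(None)` is False.

False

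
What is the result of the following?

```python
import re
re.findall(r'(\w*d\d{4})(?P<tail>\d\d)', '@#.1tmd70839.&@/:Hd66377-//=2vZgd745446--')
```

2 groups means the one result is a tuple of 2 captured strings — 1 here.

[('2vZgd7454', '46')]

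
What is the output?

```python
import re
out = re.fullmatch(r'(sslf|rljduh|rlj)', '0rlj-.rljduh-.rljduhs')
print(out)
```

For `fullmatch`, every character of the input must be accounted for by the pattern.
Here the pattern can't cover the whole string, so the call returns None.

None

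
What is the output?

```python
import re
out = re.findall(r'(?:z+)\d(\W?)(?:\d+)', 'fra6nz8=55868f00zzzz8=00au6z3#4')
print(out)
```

['=', '=', '#']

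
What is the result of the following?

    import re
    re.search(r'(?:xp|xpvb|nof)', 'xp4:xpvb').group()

'xp'

`re.search` tries every starting position until one works.
The match spans [0:2] → 'xp'.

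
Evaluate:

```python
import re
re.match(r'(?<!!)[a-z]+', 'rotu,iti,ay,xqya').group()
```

`(?!…)`/`(?<!…)` only lets a position through if the neighbouring text does NOT match; no characters are consumed.
With `match`, the pattern is implicitly anchored at the beginning.
The match spans [0:4] → 'rotu'.

'rotu'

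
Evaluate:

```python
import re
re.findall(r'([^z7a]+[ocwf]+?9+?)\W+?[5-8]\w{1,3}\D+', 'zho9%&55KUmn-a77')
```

['ho9']

This matches one or more of any character except [z7a], then one or more of one of [ocwf] (lazy), then one or more of the literal '9' (lazy) (captured); then one or more of a non-word character (lazy); then a character in [5-8], then 1 to 3 of a word character, then one or more of a non-digit.
Scanning left to right: at [1:14] match 'ho9%&55KUmn-a', group 1 = 'ho9'.
`findall` collects group 1 from the one match (1 total).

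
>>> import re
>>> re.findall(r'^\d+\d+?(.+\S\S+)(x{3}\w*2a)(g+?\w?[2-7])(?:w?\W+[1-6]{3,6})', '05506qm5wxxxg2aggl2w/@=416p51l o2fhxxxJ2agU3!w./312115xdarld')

[('qm5w', 'xxxg2a', 'ggl2')]

The pattern matches anchored at the start of the string; then one or more of a digit, then one or more of a digit (lazy); then one or more of any character, then a non-whitespace character, then one or more of a non-whitespace character (captured); then exactly 3 of the literal 'x', then zero or more of a word character, then the literal '2a' (captured); then one or more of the literal 'g' (lazy), then optionally a word character, then a character in [2-7] (captured); then optionally a literal 'w', then one or more of a non-word character, then 3 to 6 of a character in [1-6] (non-capturing group).
Matches: at [0:26] match '05506qm5wxxxg2aggl2w/@=416', groups = ('qm5w', 'xxxg2a', 'ggl2').
`findall` packs the 3 group values into a tuple for every match.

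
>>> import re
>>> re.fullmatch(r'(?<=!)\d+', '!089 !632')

The positive lookaround only admits positions where the adjacent text matches; those characters stay outside the span.
`re.fullmatch` requires the pattern to consume the entire string.
Here the string isn't matched end-to-end, so the call returns None.

None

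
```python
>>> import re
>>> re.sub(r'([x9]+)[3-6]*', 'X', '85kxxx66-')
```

'85kX-'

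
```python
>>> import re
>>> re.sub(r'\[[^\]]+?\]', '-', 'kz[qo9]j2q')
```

Every occurrence is swapped for '-'.

'kz-j2q'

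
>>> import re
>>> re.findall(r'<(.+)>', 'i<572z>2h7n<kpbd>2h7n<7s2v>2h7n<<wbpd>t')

One capturing group, so `findall` returns just the captured substring from the one match — 1 in all.

['572z>2h7n<kpbd>2h7n<7s2v>2h7n<<wbpd']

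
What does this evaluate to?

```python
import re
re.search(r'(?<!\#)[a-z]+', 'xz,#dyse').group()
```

Because the assertion is negative and zero-width, positions next to the forbidden text are skipped.
The match spans [0:2] → 'xz'.

'xz'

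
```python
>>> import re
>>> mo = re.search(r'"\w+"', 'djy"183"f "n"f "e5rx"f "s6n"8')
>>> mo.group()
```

`re.search` tries every starting position until one works.
The match spans [3:8] → '"183"'.

'"183"'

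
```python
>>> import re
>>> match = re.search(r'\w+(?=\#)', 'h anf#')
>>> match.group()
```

'anf'

The lookaround is zero-width — it requires the adjacent text to match without consuming it, so the asserted text isn't part of the match.
`re.search` tries every starting position until one works.
The match spans [2:5] → 'anf'.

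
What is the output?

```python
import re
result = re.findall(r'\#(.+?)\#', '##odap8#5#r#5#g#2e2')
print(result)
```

Walking the string: at [0:8] match '##odap8#', group 1 = '#odap8'; at [9:12] match '#r#', group 1 = 'r'; at [13:16] match '#g#', group 1 = 'g'.
`findall` collects group 1 from each match (3 total).

['#odap8', 'r', 'g']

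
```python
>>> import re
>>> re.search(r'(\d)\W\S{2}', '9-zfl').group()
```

'9-zf'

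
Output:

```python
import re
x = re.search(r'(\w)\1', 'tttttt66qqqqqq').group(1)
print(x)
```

t

`\1` has to match the exact text group 1 already captured.
`search` walks the string left to right and returns the first match it finds.
The match spans [0:2] → 'tt'.
Captured: group 1 = 't'.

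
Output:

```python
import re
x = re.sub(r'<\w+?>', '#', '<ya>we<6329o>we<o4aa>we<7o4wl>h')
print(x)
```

#we#we#we#h

Matches: at [0:4] → '<ya>'; at [6:13] → '<6329o>'; at [15:21] → '<o4aa>'; at [23:30] → '<7o4wl>'.
`sub` substitutes '#' at each match site.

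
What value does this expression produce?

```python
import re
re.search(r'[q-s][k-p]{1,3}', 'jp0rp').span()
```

(3, 5)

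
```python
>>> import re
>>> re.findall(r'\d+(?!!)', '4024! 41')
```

['402', '41']

The negative lookahead/lookbehind blocks any match where the forbidden context is present.
Scanning left to right: at [0:3] → '402'; at [6:8] → '41'.
Since nothing is captured, `findall` lists the 2 matched substrings directly.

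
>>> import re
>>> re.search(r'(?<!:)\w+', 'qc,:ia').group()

`(?!…)`/`(?<!…)` only lets a position through if the neighbouring text does NOT match; no characters are consumed.
The match spans [0:2] → 'qc'.

'qc'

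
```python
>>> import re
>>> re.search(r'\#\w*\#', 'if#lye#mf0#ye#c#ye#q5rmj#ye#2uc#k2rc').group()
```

'#lye#'

The match spans [2:7] → '#lye#'.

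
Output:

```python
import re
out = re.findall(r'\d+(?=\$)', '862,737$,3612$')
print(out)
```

The positive lookaround only admits positions where the adjacent text matches; those characters stay outside the span.
Since nothing is captured, `findall` lists the 2 matched substrings directly.

['737', '3612']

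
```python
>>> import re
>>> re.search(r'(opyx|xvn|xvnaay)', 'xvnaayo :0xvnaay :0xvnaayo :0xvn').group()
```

Alternation isn't longest-match — the leftmost alternative that fits at this position is chosen.
The match spans [0:3] → 'xvn'.

'xvn'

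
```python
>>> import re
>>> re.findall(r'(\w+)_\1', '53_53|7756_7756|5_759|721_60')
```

After group 1 captures some text, `\1` only succeeds where that same text appears again.
Because there's exactly one group, `findall` drops the full match and keeps group 1 from each hit.

['53', '7756']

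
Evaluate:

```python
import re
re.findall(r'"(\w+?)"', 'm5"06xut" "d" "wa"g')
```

['06xut', 'd', 'wa']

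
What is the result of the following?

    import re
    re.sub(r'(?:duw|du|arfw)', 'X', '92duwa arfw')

'92Xa X'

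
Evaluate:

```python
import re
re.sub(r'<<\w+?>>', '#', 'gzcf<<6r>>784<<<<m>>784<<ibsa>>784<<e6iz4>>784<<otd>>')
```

'gzcf#784<<#784#784#784#'

Matches: at [4:10] → '<<6r>>'; at [15:20] → '<<m>>'; at [23:31] → '<<ibsa>>'; at [34:43] → '<<e6iz4>>'; at [46:53] → '<<otd>>'.
Each match is replaced by '#'.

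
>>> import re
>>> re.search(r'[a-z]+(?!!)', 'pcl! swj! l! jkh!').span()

(0, 2)

The negative lookaround is zero-width — it rules out positions where the adjacent text would match, without consuming anything.
The match spans [0:2] → 'pc'.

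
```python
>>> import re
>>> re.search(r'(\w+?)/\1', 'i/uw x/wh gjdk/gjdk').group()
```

A backreference is literal: `\1` must see the identical characters the first group matched.
`re.search` tries every starting position until one works.
The match spans [10:19] → 'gjdk/gjdk'.
Captured: group 1 = 'gjdk'.

'gjdk/gjdk'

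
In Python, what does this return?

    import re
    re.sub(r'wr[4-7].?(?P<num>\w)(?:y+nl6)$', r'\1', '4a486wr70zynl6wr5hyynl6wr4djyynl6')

'4a486wr70zynl6wr5hyynl6j'

The pattern matches the literal 'wr', then a character in [4-7], then optionally any character; then a word character (captured as 'num'); then one or more of a literal 'y', then the literal 'nl6' (non-capturing group); then anchored at the end.
Each match is replaced using the text its own group 1 captured.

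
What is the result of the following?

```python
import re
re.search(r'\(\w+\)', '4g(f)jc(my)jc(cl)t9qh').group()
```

'(f)'

The match spans [2:5] → '(f)'.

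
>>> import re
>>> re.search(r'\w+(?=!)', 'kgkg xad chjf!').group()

The positive lookaround only admits positions where the adjacent text matches; those characters stay outside the span.
`search` walks the string left to right and returns the first match it finds.
The match spans [9:13] → 'chjf'.

'chjf'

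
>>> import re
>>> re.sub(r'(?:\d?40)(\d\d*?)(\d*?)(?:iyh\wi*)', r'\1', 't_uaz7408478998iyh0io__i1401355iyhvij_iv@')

The `?` after the quantifier makes it lazy — it takes as little as possible before letting the rest of the pattern try.
Each match is replaced using the text its own group 1 captured.

't_uaz8o__i1j_iv@'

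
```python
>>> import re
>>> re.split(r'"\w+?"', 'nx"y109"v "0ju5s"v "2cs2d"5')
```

The string is cut at each match, leaving 4 pieces.

['nx', 'v ', 'v ', '5']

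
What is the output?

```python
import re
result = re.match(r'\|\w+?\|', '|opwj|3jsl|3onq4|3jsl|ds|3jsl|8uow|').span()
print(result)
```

(0, 6)

With `match`, the pattern is implicitly anchored at the beginning.
The match spans [0:6] → '|opwj|'.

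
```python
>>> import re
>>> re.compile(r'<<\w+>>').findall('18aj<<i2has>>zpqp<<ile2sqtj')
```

['<<i2has>>']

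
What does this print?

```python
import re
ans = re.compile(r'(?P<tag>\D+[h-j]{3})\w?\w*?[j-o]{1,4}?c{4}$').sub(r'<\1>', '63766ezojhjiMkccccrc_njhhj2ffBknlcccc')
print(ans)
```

This matches one or more of a non-digit, then exactly 3 of a character in [h-j] (captured as 'tag'); then optionally a word character; then zero or more of a word character (lazy), then 1 to 4 of a character in [j-o] (lazy), then exactly 4 of a literal 'c'; then anchored at the end.
Each match is replaced using the text its own group 1 captured.

63766<ezojhjiMkccccrc_njhhj>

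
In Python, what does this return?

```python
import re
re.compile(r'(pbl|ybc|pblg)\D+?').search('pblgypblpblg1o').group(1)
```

Alternation tries branches left to right and keeps the first one that lets the overall match succeed at that position.
Unlike `match`, `search` isn't anchored — it looks for the pattern anywhere in the string.
The match spans [0:4] → 'pblg'.
Captured: group 1 = 'pbl'.

'pbl'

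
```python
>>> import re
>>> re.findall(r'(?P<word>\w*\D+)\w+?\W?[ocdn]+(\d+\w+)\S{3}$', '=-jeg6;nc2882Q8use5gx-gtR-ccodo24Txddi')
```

The pattern matches zero or more of a word character, then one or more of a non-digit (captured as 'word'); then one or more of a word character (lazy), then optionally a non-word character; then one or more of one of [ocdn]; then one or more of a digit, then one or more of a word character (captured); then exactly 3 of a non-whitespace character; then anchored at the end.
Walking the string: at [7:38] match 'nc2882Q8use5gx-gtR-ccodo24Txddi', groups = ('nc2882Q8use5gx-gtR-cco', '24Tx').
2 groups means the one result is a tuple of 2 captured strings — 1 here.

[('nc2882Q8use5gx-gtR-cco', '24Tx')]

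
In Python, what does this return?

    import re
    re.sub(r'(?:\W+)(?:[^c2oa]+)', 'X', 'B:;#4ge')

Pattern: one or more of a non-word character (non-capturing group); then one or more of any character except [c2oa] (non-capturing group).
`sub` substitutes 'X' at each match site.

'BX'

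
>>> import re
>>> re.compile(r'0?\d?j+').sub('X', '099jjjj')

'09X'

Pattern: optionally the literal '0', then optionally a digit; then one or more of a literal 'j'.
Matches: at [2:7] → '9jjjj'.
`sub` substitutes 'X' at each match site.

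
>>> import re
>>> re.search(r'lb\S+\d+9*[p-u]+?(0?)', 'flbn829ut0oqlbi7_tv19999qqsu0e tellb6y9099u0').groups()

The match spans [1:25] → 'lbn829ut0oqlbi7_tv19999q'.
Captured: group 1 = ''.

('',)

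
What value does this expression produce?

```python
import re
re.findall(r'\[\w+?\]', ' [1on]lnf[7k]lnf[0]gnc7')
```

['[1on]', '[7k]', '[0]']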